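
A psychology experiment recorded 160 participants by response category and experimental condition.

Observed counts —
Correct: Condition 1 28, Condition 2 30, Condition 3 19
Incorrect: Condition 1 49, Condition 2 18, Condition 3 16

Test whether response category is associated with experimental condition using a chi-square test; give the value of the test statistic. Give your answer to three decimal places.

Row totals: 77, 83. Column totals: 77, 48, 35. Grand total N = 160.
Expected counts (row total × column total / N):
  Correct, Condition 1: 77×77/160 = 37.0562
  Correct, Condition 2: 77×48/160 = 23.1000
  Correct, Condition 3: 77×35/160 = 16.8438
  Incorrect, Condition 1: 83×77/160 = 39.9438
  Incorrect, Condition 2: 83×48/160 = 24.9000
  Incorrect, Condition 3: 83×35/160 = 18.1562
Contributions (O − E)²/E:
  (28 − 37.0562)²/37.0562 = 2.2133
  (30 − 23.1000)²/23.1000 = 2.0610
  (19 − 16.8438)²/16.8438 = 0.2760
  (49 − 39.9438)²/39.9438 = 2.0533
  (18 − 24.9000)²/24.9000 = 1.9120
  (16 − 18.1562)²/18.1562 = 0.2561
χ² = 2.2133 + 2.0610 + 0.2760 + 2.0533 + 1.9120 + 0.2561 = 8.772

8.772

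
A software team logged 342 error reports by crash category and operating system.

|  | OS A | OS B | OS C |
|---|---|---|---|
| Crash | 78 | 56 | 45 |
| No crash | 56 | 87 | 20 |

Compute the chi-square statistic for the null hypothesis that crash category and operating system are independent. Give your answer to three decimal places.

Row totals: 179, 163. Column totals: 134, 143, 65. Grand total N = 342.
Expected counts (row total × column total / N):
  Crash, OS A: 179×134/342 = 70.1345
  Crash, OS B: 179×143/342 = 74.8450
  Crash, OS C: 179×65/342 = 34.0205
  No crash, OS A: 163×134/342 = 63.8655
  No crash, OS B: 163×143/342 = 68.1550
  No crash, OS C: 163×65/342 = 30.9795
Contributions (O − E)²/E:
  (78 − 70.1345)²/70.1345 = 0.8821
  (56 − 74.8450)²/74.8450 = 4.7449
  (45 − 34.0205)²/34.0205 = 3.5434
  (56 − 63.8655)²/63.8655 = 0.9687
  (87 − 68.1550)²/68.1550 = 5.2107
  (20 − 30.9795)²/30.9795 = 3.8913
χ² = 0.8821 + 4.7449 + 3.5434 + 0.9687 + 5.2107 + 3.8913 = 19.241

19.241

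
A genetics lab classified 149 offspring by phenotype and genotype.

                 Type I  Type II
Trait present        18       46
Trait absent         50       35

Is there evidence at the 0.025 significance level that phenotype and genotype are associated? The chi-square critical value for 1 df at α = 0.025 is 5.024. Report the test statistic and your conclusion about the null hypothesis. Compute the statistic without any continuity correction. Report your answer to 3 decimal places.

13.868; reject H₀

Row totals: 64, 85. Column totals: 68, 81. Grand total N = 149.
Expected counts (row total × column total / N):
  Trait present, Type I: 64×68/149 = 29.20805
  Trait present, Type II: 64×81/149 = 34.79195
  Trait absent, Type I: 85×68/149 = 38.79195
  Trait absent, Type II: 85×81/149 = 46.20805
Contributions (O − E)²/E:
  (18 − 29.20805)²/29.20805 = 4.3009
  (46 − 34.79195)²/34.79195 = 3.6106
  (50 − 38.79195)²/38.79195 = 3.2383
  (35 − 46.20805)²/46.20805 = 2.7186
χ² = 4.3009 + 3.6106 + 3.2383 + 2.7186 = 13.868
df = (2−1)(2−1) = 1. Since 13.868 > 5.024, reject the null hypothesis of independence at α = 0.025.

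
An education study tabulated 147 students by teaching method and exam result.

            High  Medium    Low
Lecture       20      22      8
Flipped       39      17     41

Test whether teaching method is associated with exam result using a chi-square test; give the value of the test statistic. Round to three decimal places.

15.546

Row totals: 50, 97. Column totals: 59, 39, 49. Grand total N = 147.
Expected counts (row total × column total / N):
  Lecture, High: 50×59/147 = 20.0680
  Lecture, Medium: 50×39/147 = 13.2653
  Lecture, Low: 50×49/147 = 16.6667
  Flipped, High: 97×59/147 = 38.9320
  Flipped, Medium: 97×39/147 = 25.7347
  Flipped, Low: 97×49/147 = 32.3333
Contributions (O − E)²/E:
  (20 − 20.0680)²/20.0680 = 0.0002
  (22 − 13.2653)²/13.2653 = 5.7515
  (8 − 16.6667)²/16.6667 = 4.5067
  (39 − 38.9320)²/38.9320 = 0.0001
  (17 − 25.7347)²/25.7347 = 2.9647
  (41 − 32.3333)²/32.3333 = 2.3230
χ² = 0.0002 + 5.7515 + 4.5067 + 0.0001 + 2.9647 + 2.3230 = 15.546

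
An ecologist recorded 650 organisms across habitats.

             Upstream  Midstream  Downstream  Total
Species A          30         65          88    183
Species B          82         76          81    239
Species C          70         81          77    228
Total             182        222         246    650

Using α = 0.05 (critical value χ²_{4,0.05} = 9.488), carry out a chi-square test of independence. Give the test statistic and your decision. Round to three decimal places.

Grand total N = 650.
Expected counts (row total × column total / N):
  Species A, Upstream: 183×182/650 = 51.24000
  Species A, Midstream: 183×222/650 = 62.50154
  Species A, Downstream: 183×246/650 = 69.25846
  Species B, Upstream: 239×182/650 = 66.92000
  Species B, Midstream: 239×222/650 = 81.62769
  Species B, Downstream: 239×246/650 = 90.45231
  Species C, Upstream: 228×182/650 = 63.84000
  Species C, Midstream: 228×222/650 = 77.87077
  Species C, Downstream: 228×246/650 = 86.28923
Contributions (O − E)²/E:
  (30 − 51.24000)²/51.24000 = 8.8044
  (65 − 62.50154)²/62.50154 = 0.0999
  (88 − 69.25846)²/69.25846 = 5.0715
  (82 − 66.92000)²/66.92000 = 3.3982
  (76 − 81.62769)²/81.62769 = 0.3880
  (81 − 90.45231)²/90.45231 = 0.9878
  (70 − 63.84000)²/63.84000 = 0.5944
  (81 − 77.87077)²/77.87077 = 0.1257
  (77 − 86.28923)²/86.28923 = 1.0000
χ² = 8.8044 + 0.0999 + 5.0715 + 3.3982 + 0.3880 + 0.9878 + 0.5944 + 0.1257 + 1.0000 = 20.470
df = (3−1)(3−1) = 4. Since 20.470 > 9.488, reject the null hypothesis of independence at α = 0.05.

20.470; reject H₀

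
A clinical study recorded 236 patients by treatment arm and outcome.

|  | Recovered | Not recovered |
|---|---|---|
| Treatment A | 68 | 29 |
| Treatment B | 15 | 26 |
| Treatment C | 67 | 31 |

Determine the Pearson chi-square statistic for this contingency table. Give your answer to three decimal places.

15.651

Row totals: 97, 41, 98. Column totals: 150, 86. Grand total N = 236.
Expected counts (row total × column total / N):
  Treatment A, Recovered: 97×150/236 = 61.6525
  Treatment A, Not recovered: 97×86/236 = 35.3475
  Treatment B, Recovered: 41×150/236 = 26.0593
  Treatment B, Not recovered: 41×86/236 = 14.9407
  Treatment C, Recovered: 98×150/236 = 62.2881
  Treatment C, Not recovered: 98×86/236 = 35.7119
Contributions (O − E)²/E:
  (68 − 61.6525)²/61.6525 = 0.6535
  (29 − 35.3475)²/35.3475 = 1.1398
  (15 − 26.0593)²/26.0593 = 4.6935
  (26 − 14.9407)²/14.9407 = 8.1862
  (67 − 62.2881)²/62.2881 = 0.3564
  (31 − 35.7119)²/35.7119 = 0.6217
χ² = 0.6535 + 1.1398 + 4.6935 + 8.1862 + 0.3564 + 0.6217 = 15.651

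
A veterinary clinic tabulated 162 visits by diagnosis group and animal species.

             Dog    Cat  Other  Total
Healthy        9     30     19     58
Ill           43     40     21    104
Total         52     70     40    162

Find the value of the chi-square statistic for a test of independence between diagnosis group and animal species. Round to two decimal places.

Grand total N = 162.
Expected counts (row total × column total / N):
  Healthy, Dog: 58×52/162 = 18.617
  Healthy, Cat: 58×70/162 = 25.062
  Healthy, Other: 58×40/162 = 14.321
  Ill, Dog: 104×52/162 = 33.383
  Ill, Cat: 104×70/162 = 44.938
  Ill, Other: 104×40/162 = 25.679
Contributions (O − E)²/E:
  (9 − 18.617)²/18.617 = 4.9679
  (30 − 25.062)²/25.062 = 0.9729
  (19 − 14.321)²/14.321 = 1.5287
  (43 − 33.383)²/33.383 = 2.7705
  (40 − 44.938)²/44.938 = 0.5426
  (21 − 25.679)²/25.679 = 0.8526
χ² = 4.9679 + 0.9729 + 1.5287 + 2.7705 + 0.5426 + 0.8526 = 11.64

11.64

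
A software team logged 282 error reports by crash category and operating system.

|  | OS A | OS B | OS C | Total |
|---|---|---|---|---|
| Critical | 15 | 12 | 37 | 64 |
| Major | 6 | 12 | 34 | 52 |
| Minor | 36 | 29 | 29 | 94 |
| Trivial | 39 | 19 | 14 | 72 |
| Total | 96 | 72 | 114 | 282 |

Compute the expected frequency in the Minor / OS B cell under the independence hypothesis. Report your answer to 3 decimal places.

Row total (Minor) = 94; column total (OS B) = 72; grand total N = 282.
Expected count = (row total × column total) / N = 94 × 72 / 282 = 24.000.

24.000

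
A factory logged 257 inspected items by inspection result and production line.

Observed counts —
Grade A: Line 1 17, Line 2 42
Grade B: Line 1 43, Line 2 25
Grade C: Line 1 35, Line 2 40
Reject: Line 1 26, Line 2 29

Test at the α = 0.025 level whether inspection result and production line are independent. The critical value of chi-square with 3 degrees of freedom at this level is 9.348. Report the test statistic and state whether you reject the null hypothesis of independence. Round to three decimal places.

Row totals: 59, 68, 75, 55. Column totals: 121, 136. Grand total N = 257.
Expected counts (row total × column total / N):
  Grade A, Line 1: 59×121/257 = 27.77821
  Grade A, Line 2: 59×136/257 = 31.22179
  Grade B, Line 1: 68×121/257 = 32.01556
  Grade B, Line 2: 68×136/257 = 35.98444
  Grade C, Line 1: 75×121/257 = 35.31128
  Grade C, Line 2: 75×136/257 = 39.68872
  Reject, Line 1: 55×121/257 = 25.89494
  Reject, Line 2: 55×136/257 = 29.10506
Contributions (O − E)²/E:
  (17 − 27.77821)²/27.77821 = 4.1820
  (42 − 31.22179)²/31.22179 = 3.7208
  (43 − 32.01556)²/32.01556 = 3.7687
  (25 − 35.98444)²/35.98444 = 3.3531
  (35 − 35.31128)²/35.31128 = 0.0027
  (40 − 39.68872)²/39.68872 = 0.0024
  (26 − 25.89494)²/25.89494 = 0.0004
  (29 − 29.10506)²/29.10506 = 0.0004
χ² = 4.1820 + 3.7208 + 3.7687 + 3.3531 + 0.0027 + 0.0024 + 0.0004 + 0.0004 = 15.031
df = (4−1)(2−1) = 3. Since 15.031 > 9.348, reject the null hypothesis of independence at α = 0.025.

15.031; reject H₀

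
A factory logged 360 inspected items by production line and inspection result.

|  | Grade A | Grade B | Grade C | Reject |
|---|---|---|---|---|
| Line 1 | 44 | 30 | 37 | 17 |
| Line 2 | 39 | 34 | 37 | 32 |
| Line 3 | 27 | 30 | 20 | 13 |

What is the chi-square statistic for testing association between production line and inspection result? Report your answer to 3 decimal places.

8.257

Row totals: 128, 142, 90. Column totals: 110, 94, 94, 62. Grand total N = 360.
Expected counts (row total × column total / N):
  Line 1, Grade A: 128×110/360 = 39.1111
  Line 1, Grade B: 128×94/360 = 33.4222
  Line 1, Grade C: 128×94/360 = 33.4222
  Line 1, Reject: 128×62/360 = 22.0444
  Line 2, Grade A: 142×110/360 = 43.3889
  Line 2, Grade B: 142×94/360 = 37.0778
  Line 2, Grade C: 142×94/360 = 37.0778
  Line 2, Reject: 142×62/360 = 24.4556
  Line 3, Grade A: 90×110/360 = 27.5000
  Line 3, Grade B: 90×94/360 = 23.5000
  Line 3, Grade C: 90×94/360 = 23.5000
  Line 3, Reject: 90×62/360 = 15.5000
Contributions (O − E)²/E:
  (44 − 39.1111)²/39.1111 = 0.6111
  (30 − 33.4222)²/33.4222 = 0.3504
  (37 − 33.4222)²/33.4222 = 0.3830
  (17 − 22.0444)²/22.0444 = 1.1543
  (39 − 43.3889)²/43.3889 = 0.4439
  (34 − 37.0778)²/37.0778 = 0.2555
  (37 − 37.0778)²/37.0778 = 0.0002
  (32 − 24.4556)²/24.4556 = 2.3274
  (27 − 27.5000)²/27.5000 = 0.0091
  (30 − 23.5000)²/23.5000 = 1.7979
  (20 − 23.5000)²/23.5000 = 0.5213
  (13 − 15.5000)²/15.5000 = 0.4032
χ² = 0.6111 + 0.3504 + 0.3830 + 1.1543 + 0.4439 + 0.2555 + 0.0002 + 2.3274 + 0.0091 + 1.7979 + 0.5213 + 0.4032 = 8.257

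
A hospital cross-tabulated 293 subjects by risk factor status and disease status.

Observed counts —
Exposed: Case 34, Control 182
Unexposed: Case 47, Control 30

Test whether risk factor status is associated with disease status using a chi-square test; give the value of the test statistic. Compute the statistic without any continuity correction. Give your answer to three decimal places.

58.231

Row totals: 216, 77. Column totals: 81, 212. Grand total N = 293.
Expected counts (row total × column total / N):
  Exposed, Case: 216×81/293 = 59.7133
  Exposed, Control: 216×212/293 = 156.2867
  Unexposed, Case: 77×81/293 = 21.2867
  Unexposed, Control: 77×212/293 = 55.7133
Contributions (O − E)²/E:
  (34 − 59.7133)²/59.7133 = 11.0725
  (182 − 156.2867)²/156.2867 = 4.2305
  (47 − 21.2867)²/21.2867 = 31.0604
  (30 − 55.7133)²/55.7133 = 11.8674
χ² = 11.0725 + 4.2305 + 31.0604 + 11.8674 = 58.231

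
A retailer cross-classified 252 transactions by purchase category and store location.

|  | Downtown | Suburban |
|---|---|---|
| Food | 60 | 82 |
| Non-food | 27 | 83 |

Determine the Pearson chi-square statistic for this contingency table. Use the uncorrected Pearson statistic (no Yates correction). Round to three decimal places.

8.598

Row totals: 142, 110. Column totals: 87, 165. Grand total N = 252.
Expected counts (row total × column total / N):
  Food, Downtown: 142×87/252 = 49.0238
  Food, Suburban: 142×165/252 = 92.9762
  Non-food, Downtown: 110×87/252 = 37.9762
  Non-food, Suburban: 110×165/252 = 72.0238
Contributions (O − E)²/E:
  (60 − 49.0238)²/49.0238 = 2.4575
  (82 − 92.9762)²/92.9762 = 1.2958
  (27 − 37.9762)²/37.9762 = 3.1724
  (83 − 72.0238)²/72.0238 = 1.6727
χ² = 2.4575 + 1.2958 + 3.1724 + 1.6727 = 8.598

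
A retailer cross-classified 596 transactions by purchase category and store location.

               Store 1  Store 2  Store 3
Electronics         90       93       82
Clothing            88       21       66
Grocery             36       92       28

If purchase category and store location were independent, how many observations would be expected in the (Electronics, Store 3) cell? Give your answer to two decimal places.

78.26

Row total (Electronics) = 265; column total (Store 3) = 176; grand total N = 596.
Expected count = (row total × column total) / N = 265 × 176 / 596 = 78.26.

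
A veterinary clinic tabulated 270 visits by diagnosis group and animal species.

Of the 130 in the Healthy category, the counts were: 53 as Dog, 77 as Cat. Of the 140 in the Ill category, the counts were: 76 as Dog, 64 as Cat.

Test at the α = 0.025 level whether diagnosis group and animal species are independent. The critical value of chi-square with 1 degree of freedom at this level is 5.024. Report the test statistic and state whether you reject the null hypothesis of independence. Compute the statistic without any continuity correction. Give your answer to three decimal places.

4.936; fail to reject H₀

Row totals: 130, 140. Column totals: 129, 141. Grand total N = 270.
Expected counts (row total × column total / N):
  Healthy, Dog: 130×129/270 = 62.1111
  Healthy, Cat: 130×141/270 = 67.8889
  Ill, Dog: 140×129/270 = 66.8889
  Ill, Cat: 140×141/270 = 73.1111
Contributions (O − E)²/E:
  (53 − 62.1111)²/62.1111 = 1.3365
  (77 − 67.8889)²/67.8889 = 1.2228
  (76 − 66.8889)²/66.8889 = 1.2410
  (64 − 73.1111)²/73.1111 = 1.1354
χ² = 1.3365 + 1.2228 + 1.2410 + 1.1354 = 4.936
df = (2−1)(2−1) = 1. Since 4.936 < 5.024, fail to reject the null hypothesis of independence at α = 0.025.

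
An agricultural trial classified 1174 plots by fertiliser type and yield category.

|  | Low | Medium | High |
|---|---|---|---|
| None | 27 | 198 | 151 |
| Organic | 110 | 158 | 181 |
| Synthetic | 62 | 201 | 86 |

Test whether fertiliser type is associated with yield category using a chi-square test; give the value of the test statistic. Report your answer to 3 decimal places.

77.112

Row totals: 376, 449, 349. Column totals: 199, 557, 418. Grand total N = 1174.
Expected counts (row total × column total / N):
  None, Low: 376×199/1174 = 63.7342
  None, Medium: 376×557/1174 = 178.3918
  None, High: 376×418/1174 = 133.8739
  Organic, Low: 449×199/1174 = 76.1082
  Organic, Medium: 449×557/1174 = 213.0264
  Organic, High: 449×418/1174 = 159.8654
  Synthetic, Low: 349×199/1174 = 59.1576
  Synthetic, Medium: 349×557/1174 = 165.5818
  Synthetic, High: 349×418/1174 = 124.2606
Contributions (O − E)²/E:
  (27 − 63.7342)²/63.7342 = 21.1723
  (198 − 178.3918)²/178.3918 = 2.1553
  (151 − 133.8739)²/133.8739 = 2.1909
  (110 − 76.1082)²/76.1082 = 15.0924
  (158 − 213.0264)²/213.0264 = 14.2138
  (181 − 159.8654)²/159.8654 = 2.7940
  (62 − 59.1576)²/59.1576 = 0.1366
  (201 − 165.5818)²/165.5818 = 7.5760
  (86 − 124.2606)²/124.2606 = 11.7807
χ² = 21.1723 + 2.1553 + 2.1909 + 15.0924 + 14.2138 + 2.7940 + 0.1366 + 7.5760 + 11.7807 = 77.112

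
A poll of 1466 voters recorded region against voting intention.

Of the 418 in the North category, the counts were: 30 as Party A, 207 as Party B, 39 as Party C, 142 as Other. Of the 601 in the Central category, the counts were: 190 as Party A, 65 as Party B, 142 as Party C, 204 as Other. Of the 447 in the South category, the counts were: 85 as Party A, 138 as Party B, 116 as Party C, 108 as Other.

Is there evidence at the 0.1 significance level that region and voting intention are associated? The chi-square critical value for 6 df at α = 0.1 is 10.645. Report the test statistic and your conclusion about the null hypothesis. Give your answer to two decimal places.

Row totals: 418, 601, 447. Column totals: 305, 410, 297, 454. Grand total N = 1466.
Expected counts (row total × column total / N):
  North, Party A: 418×305/1466 = 86.965
  North, Party B: 418×410/1466 = 116.903
  North, Party C: 418×297/1466 = 84.683
  North, Other: 418×454/1466 = 129.449
  Central, Party A: 601×305/1466 = 125.038
  Central, Party B: 601×410/1466 = 168.083
  Central, Party C: 601×297/1466 = 121.758
  Central, Other: 601×454/1466 = 186.121
  South, Party A: 447×305/1466 = 92.998
  South, Party B: 447×410/1466 = 125.014
  South, Party C: 447×297/1466 = 90.559
  South, Other: 447×454/1466 = 138.430
Contributions (O − E)²/E:
  (30 − 86.965)²/86.965 = 37.3140
  (207 − 116.903)²/116.903 = 69.4376
  (39 − 84.683)²/84.683 = 24.6441
  (142 − 129.449)²/129.449 = 1.2169
  (190 − 125.038)²/125.038 = 33.7502
  (65 − 168.083)²/168.083 = 63.2194
  (142 − 121.758)²/121.758 = 3.3652
  (204 − 186.121)²/186.121 = 1.7175
  (85 − 92.998)²/92.998 = 0.6878
  (138 − 125.014)²/125.014 = 1.3489
  (116 − 90.559)²/90.559 = 7.1472
  (108 − 138.430)²/138.430 = 6.6892
χ² = 37.3140 + 69.4376 + 24.6441 + 1.2169 + 33.7502 + 63.2194 + 3.3652 + 1.7175 + 0.6878 + 1.3489 + 7.1472 + 6.6892 = 250.54
df = (3−1)(4−1) = 6. Since 250.54 > 10.645, reject the null hypothesis of independence at α = 0.1.

250.54; reject H₀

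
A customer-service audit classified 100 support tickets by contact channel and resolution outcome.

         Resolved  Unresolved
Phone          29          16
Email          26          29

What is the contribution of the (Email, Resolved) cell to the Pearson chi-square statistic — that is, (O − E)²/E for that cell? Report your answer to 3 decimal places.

0.597

Row total (Email) = 55; column total (Resolved) = 55; N = 100.
Expected count E = 55 × 55 / 100 = 30.2500.
Contribution = (O − E)²/E = (26 − 30.2500)² / 30.2500 = 0.597.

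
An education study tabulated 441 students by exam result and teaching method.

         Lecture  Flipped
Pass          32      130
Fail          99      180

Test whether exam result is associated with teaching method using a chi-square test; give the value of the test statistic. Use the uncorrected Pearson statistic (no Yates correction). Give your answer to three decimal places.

Row totals: 162, 279. Column totals: 131, 310. Grand total N = 441.
Expected counts (row total × column total / N):
  Pass, Lecture: 162×131/441 = 48.1224
  Pass, Flipped: 162×310/441 = 113.8776
  Fail, Lecture: 279×131/441 = 82.8776
  Fail, Flipped: 279×310/441 = 196.1224
Contributions (O − E)²/E:
  (32 − 48.1224)²/48.1224 = 5.4015
  (130 − 113.8776)²/113.8776 = 2.2826
  (99 − 82.8776)²/82.8776 = 3.1363
  (180 − 196.1224)²/196.1224 = 1.3254
χ² = 5.4015 + 2.2826 + 3.1363 + 1.3254 = 12.146

12.146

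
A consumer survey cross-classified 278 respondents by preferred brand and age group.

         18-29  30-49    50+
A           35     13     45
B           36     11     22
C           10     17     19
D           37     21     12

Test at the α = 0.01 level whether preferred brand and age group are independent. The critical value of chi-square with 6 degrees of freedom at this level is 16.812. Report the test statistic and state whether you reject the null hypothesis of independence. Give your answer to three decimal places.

30.673; reject H₀

Row totals: 93, 69, 46, 70. Column totals: 118, 62, 98. Grand total N = 278.
Expected counts (row total × column total / N):
  A, 18-29: 93×118/278 = 39.47482
  A, 30-49: 93×62/278 = 20.74101
  A, 50+: 93×98/278 = 32.78417
  B, 18-29: 69×118/278 = 29.28777
  B, 30-49: 69×62/278 = 15.38849
  B, 50+: 69×98/278 = 24.32374
  C, 18-29: 46×118/278 = 19.52518
  C, 30-49: 46×62/278 = 10.25899
  C, 50+: 46×98/278 = 16.21583
  D, 18-29: 70×118/278 = 29.71223
  D, 30-49: 70×62/278 = 15.61151
  D, 50+: 70×98/278 = 24.67626
Contributions (O − E)²/E:
  (35 − 39.47482)²/39.47482 = 0.5073
  (13 − 20.74101)²/20.74101 = 2.8891
  (45 − 32.78417)²/32.78417 = 4.5518
  (36 − 29.28777)²/29.28777 = 1.5383
  (11 − 15.38849)²/15.38849 = 1.2515
  (22 − 24.32374)²/24.32374 = 0.2220
  (10 − 19.52518)²/19.52518 = 4.6468
  (17 − 10.25899)²/10.25899 = 4.4294
  (19 − 16.21583)²/16.21583 = 0.4780
  (37 − 29.71223)²/29.71223 = 1.7875
  (21 − 15.61151)²/15.61151 = 1.8599
  (12 − 24.67626)²/24.67626 = 6.5118
χ² = 0.5073 + 2.8891 + 4.5518 + 1.5383 + 1.2515 + 0.2220 + 4.6468 + 4.4294 + 0.4780 + 1.7875 + 1.8599 + 6.5118 = 30.673
df = (4−1)(3−1) = 6. Since 30.673 > 16.812, reject the null hypothesis of independence at α = 0.01.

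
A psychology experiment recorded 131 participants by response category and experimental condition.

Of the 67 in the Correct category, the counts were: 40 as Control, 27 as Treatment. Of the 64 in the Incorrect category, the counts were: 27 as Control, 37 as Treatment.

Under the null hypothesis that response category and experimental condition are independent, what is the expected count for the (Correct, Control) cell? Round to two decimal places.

Row total (Correct) = 67; column total (Control) = 67; grand total N = 131.
Expected count = (row total × column total) / N = 67 × 67 / 131 = 34.27.

34.27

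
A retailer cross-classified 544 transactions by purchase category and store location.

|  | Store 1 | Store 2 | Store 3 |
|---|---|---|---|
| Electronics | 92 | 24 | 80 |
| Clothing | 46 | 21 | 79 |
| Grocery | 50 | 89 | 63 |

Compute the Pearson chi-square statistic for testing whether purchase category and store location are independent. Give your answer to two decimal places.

Row totals: 196, 146, 202. Column totals: 188, 134, 222. Grand total N = 544.
Expected counts (row total × column total / N):
  Electronics, Store 1: 196×188/544 = 67.735
  Electronics, Store 2: 196×134/544 = 48.279
  Electronics, Store 3: 196×222/544 = 79.985
  Clothing, Store 1: 146×188/544 = 50.456
  Clothing, Store 2: 146×134/544 = 35.963
  Clothing, Store 3: 146×222/544 = 59.581
  Grocery, Store 1: 202×188/544 = 69.809
  Grocery, Store 2: 202×134/544 = 49.757
  Grocery, Store 3: 202×222/544 = 82.434
Contributions (O − E)²/E:
  (92 − 67.735)²/67.735 = 8.6926
  (24 − 48.279)²/48.279 = 12.2097
  (80 − 79.985)²/79.985 = 0.0000
  (46 − 50.456)²/50.456 = 0.3935
  (21 − 35.963)²/35.963 = 6.2256
  (79 − 59.581)²/59.581 = 6.3292
  (50 − 69.809)²/69.809 = 5.6210
  (89 − 49.757)²/49.757 = 30.9507
  (63 − 82.434)²/82.434 = 4.5816
χ² = 8.6926 + 12.2097 + 0.0000 + 0.3935 + 6.2256 + 6.3292 + 5.6210 + 30.9507 + 4.5816 = 75.00

75.00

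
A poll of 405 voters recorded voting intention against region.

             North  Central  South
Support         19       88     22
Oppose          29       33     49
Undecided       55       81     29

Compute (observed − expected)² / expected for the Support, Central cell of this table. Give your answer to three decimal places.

8.700

Row total (Support) = 129; column total (Central) = 202; N = 405.
Expected count E = 129 × 202 / 405 = 64.3407.
Contribution = (O − E)²/E = (88 − 64.3407)² / 64.3407 = 8.700.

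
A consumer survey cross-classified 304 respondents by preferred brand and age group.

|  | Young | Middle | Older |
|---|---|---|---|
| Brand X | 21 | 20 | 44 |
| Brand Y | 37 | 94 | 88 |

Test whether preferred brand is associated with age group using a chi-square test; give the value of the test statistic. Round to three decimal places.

9.991

Row totals: 85, 219. Column totals: 58, 114, 132. Grand total N = 304.
Expected counts (row total × column total / N):
  Brand X, Young: 85×58/304 = 16.2171
  Brand X, Middle: 85×114/304 = 31.8750
  Brand X, Older: 85×132/304 = 36.9079
  Brand Y, Young: 219×58/304 = 41.7829
  Brand Y, Middle: 219×114/304 = 82.1250
  Brand Y, Older: 219×132/304 = 95.0921
Contributions (O − E)²/E:
  (21 − 16.2171)²/16.2171 = 1.4106
  (20 − 31.8750)²/31.8750 = 4.4240
  (44 − 36.9079)²/36.9079 = 1.3628
  (37 − 41.7829)²/41.7829 = 0.5475
  (94 − 82.1250)²/82.1250 = 1.7171
  (88 − 95.0921)²/95.0921 = 0.5289
χ² = 1.4106 + 4.4240 + 1.3628 + 0.5475 + 1.7171 + 0.5289 = 9.991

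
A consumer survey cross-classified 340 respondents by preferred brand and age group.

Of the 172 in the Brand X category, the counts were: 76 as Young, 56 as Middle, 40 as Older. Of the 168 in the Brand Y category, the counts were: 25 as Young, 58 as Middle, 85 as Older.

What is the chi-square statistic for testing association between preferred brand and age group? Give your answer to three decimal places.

41.946

Row totals: 172, 168. Column totals: 101, 114, 125. Grand total N = 340.
Expected counts (row total × column total / N):
  Brand X, Young: 172×101/340 = 51.0941
  Brand X, Middle: 172×114/340 = 57.6706
  Brand X, Older: 172×125/340 = 63.2353
  Brand Y, Young: 168×101/340 = 49.9059
  Brand Y, Middle: 168×114/340 = 56.3294
  Brand Y, Older: 168×125/340 = 61.7647
Contributions (O − E)²/E:
  (76 − 51.0941)²/51.0941 = 12.1404
  (56 − 57.6706)²/57.6706 = 0.0484
  (40 − 63.2353)²/63.2353 = 8.5376
  (25 − 49.9059)²/49.9059 = 12.4295
  (58 − 56.3294)²/56.3294 = 0.0495
  (85 − 61.7647)²/61.7647 = 8.7409
χ² = 12.1404 + 0.0484 + 8.5376 + 12.4295 + 0.0495 + 8.7409 = 41.946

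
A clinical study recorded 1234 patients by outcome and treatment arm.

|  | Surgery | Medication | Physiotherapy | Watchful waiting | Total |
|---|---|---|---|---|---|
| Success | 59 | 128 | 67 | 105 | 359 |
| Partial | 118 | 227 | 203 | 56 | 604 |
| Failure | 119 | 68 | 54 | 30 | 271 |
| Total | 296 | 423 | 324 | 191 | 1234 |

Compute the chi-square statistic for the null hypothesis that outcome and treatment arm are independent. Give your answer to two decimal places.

154.04

Grand total N = 1234.
Expected counts (row total × column total / N):
  Success, Surgery: 359×296/1234 = 86.113
  Success, Medication: 359×423/1234 = 123.061
  Success, Physiotherapy: 359×324/1234 = 94.259
  Success, Watchful waiting: 359×191/1234 = 55.566
  Partial, Surgery: 604×296/1234 = 144.882
  Partial, Medication: 604×423/1234 = 207.044
  Partial, Physiotherapy: 604×324/1234 = 158.587
  Partial, Watchful waiting: 604×191/1234 = 93.488
  Failure, Surgery: 271×296/1234 = 65.005
  Failure, Medication: 271×423/1234 = 92.895
  Failure, Physiotherapy: 271×324/1234 = 71.154
  Failure, Watchful waiting: 271×191/1234 = 41.946
Contributions (O − E)²/E:
  (59 − 86.113)²/86.113 = 8.5366
  (128 − 123.061)²/123.061 = 0.1982
  (67 − 94.259)²/94.259 = 7.8831
  (105 − 55.566)²/55.566 = 43.9787
  (118 − 144.882)²/144.882 = 4.9878
  (227 − 207.044)²/207.044 = 1.9235
  (203 − 158.587)²/158.587 = 12.4381
  (56 − 93.488)²/93.488 = 15.0324
  (119 − 65.005)²/65.005 = 44.8498
  (68 − 92.895)²/92.895 = 6.6716
  (54 − 71.154)²/71.154 = 4.1355
  (30 − 41.946)²/41.946 = 3.4022
χ² = 8.5366 + 0.1982 + 7.8831 + 43.9787 + 4.9878 + 1.9235 + 12.4381 + 15.0324 + 44.8498 + 6.6716 + 4.1355 + 3.4022 = 154.04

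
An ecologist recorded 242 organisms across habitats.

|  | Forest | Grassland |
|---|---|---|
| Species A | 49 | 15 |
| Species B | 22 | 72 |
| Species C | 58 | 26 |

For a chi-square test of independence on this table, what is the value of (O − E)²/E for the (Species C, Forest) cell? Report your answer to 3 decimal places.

3.905

Row total (Species C) = 84; column total (Forest) = 129; N = 242.
Expected count E = 84 × 129 / 242 = 44.7769.
Contribution = (O − E)²/E = (58 − 44.7769)² / 44.7769 = 3.905.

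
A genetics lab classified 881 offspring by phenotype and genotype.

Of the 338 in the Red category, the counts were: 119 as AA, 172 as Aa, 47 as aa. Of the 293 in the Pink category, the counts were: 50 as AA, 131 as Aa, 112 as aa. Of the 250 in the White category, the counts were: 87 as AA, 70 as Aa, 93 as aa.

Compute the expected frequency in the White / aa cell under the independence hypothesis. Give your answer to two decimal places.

71.51

Row total (White) = 250; column total (aa) = 252; grand total N = 881.
Expected count = (row total × column total) / N = 250 × 252 / 881 = 71.51.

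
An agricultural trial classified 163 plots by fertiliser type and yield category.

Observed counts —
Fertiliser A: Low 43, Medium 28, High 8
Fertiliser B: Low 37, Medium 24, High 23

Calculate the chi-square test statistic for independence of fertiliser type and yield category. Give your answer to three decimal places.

Row totals: 79, 84. Column totals: 80, 52, 31. Grand total N = 163.
Expected counts (row total × column total / N):
  Fertiliser A, Low: 79×80/163 = 38.7730
  Fertiliser A, Medium: 79×52/163 = 25.2025
  Fertiliser A, High: 79×31/163 = 15.0245
  Fertiliser B, Low: 84×80/163 = 41.2270
  Fertiliser B, Medium: 84×52/163 = 26.7975
  Fertiliser B, High: 84×31/163 = 15.9755
Contributions (O − E)²/E:
  (43 − 38.7730)²/38.7730 = 0.4608
  (28 − 25.2025)²/25.2025 = 0.3105
  (8 − 15.0245)²/15.0245 = 3.2842
  (37 − 41.2270)²/41.2270 = 0.4334
  (24 − 26.7975)²/26.7975 = 0.2920
  (23 − 15.9755)²/15.9755 = 3.0887
χ² = 0.4608 + 0.3105 + 3.2842 + 0.4334 + 0.2920 + 3.0887 = 7.870

7.870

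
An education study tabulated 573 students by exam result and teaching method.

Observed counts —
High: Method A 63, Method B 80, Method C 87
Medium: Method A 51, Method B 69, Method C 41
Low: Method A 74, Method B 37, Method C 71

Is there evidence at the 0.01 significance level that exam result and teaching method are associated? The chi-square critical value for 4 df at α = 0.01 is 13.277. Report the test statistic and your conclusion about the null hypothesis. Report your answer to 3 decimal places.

25.107; reject H₀

Row totals: 230, 161, 182. Column totals: 188, 186, 199. Grand total N = 573.
Expected counts (row total × column total / N):
  High, Method A: 230×188/573 = 75.4625
  High, Method B: 230×186/573 = 74.6597
  High, Method C: 230×199/573 = 79.8778
  Medium, Method A: 161×188/573 = 52.8237
  Medium, Method B: 161×186/573 = 52.2618
  Medium, Method C: 161×199/573 = 55.9145
  Low, Method A: 182×188/573 = 59.7138
  Low, Method B: 182×186/573 = 59.0785
  Low, Method C: 182×199/573 = 63.2077
Contributions (O − E)²/E:
  (63 − 75.4625)²/75.4625 = 2.0582
  (80 − 74.6597)²/74.6597 = 0.3820
  (87 − 79.8778)²/79.8778 = 0.6350
  (51 − 52.8237)²/52.8237 = 0.0630
  (69 − 52.2618)²/52.2618 = 5.3608
  (41 − 55.9145)²/55.9145 = 3.9783
  (74 − 59.7138)²/59.7138 = 3.4179
  (37 − 59.0785)²/59.0785 = 8.2511
  (71 − 63.2077)²/63.2077 = 0.9606
χ² = 2.0582 + 0.3820 + 0.6350 + 0.0630 + 5.3608 + 3.9783 + 3.4179 + 8.2511 + 0.9606 = 25.107
df = (3−1)(3−1) = 4. Since 25.107 > 13.277, reject the null hypothesis of independence at α = 0.01.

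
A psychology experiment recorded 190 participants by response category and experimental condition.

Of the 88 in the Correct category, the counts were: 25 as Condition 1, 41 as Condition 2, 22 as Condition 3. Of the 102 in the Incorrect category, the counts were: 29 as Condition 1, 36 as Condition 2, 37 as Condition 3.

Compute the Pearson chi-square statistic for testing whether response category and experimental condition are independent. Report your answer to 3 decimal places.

3.422

Row totals: 88, 102. Column totals: 54, 77, 59. Grand total N = 190.
Expected counts (row total × column total / N):
  Correct, Condition 1: 88×54/190 = 25.0105
  Correct, Condition 2: 88×77/190 = 35.6632
  Correct, Condition 3: 88×59/190 = 27.3263
  Incorrect, Condition 1: 102×54/190 = 28.9895
  Incorrect, Condition 2: 102×77/190 = 41.3368
  Incorrect, Condition 3: 102×59/190 = 31.6737
Contributions (O − E)²/E:
  (25 − 25.0105)²/25.0105 = 0.0000
  (41 − 35.6632)²/35.6632 = 0.7986
  (22 − 27.3263)²/27.3263 = 1.0382
  (29 − 28.9895)²/28.9895 = 0.0000
  (36 − 41.3368)²/41.3368 = 0.6890
  (37 − 31.6737)²/31.6737 = 0.8957
χ² = 0.0000 + 0.7986 + 1.0382 + 0.0000 + 0.6890 + 0.8957 = 3.422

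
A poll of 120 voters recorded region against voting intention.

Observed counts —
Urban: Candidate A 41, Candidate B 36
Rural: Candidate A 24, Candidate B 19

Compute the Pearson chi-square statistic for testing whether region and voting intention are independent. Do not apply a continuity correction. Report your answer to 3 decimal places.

0.073

Row totals: 77, 43. Column totals: 65, 55. Grand total N = 120.
Expected counts (row total × column total / N):
  Urban, Candidate A: 77×65/120 = 41.7083
  Urban, Candidate B: 77×55/120 = 35.2917
  Rural, Candidate A: 43×65/120 = 23.2917
  Rural, Candidate B: 43×55/120 = 19.7083
Contributions (O − E)²/E:
  (41 − 41.7083)²/41.7083 = 0.0120
  (36 − 35.2917)²/35.2917 = 0.0142
  (24 − 23.2917)²/23.2917 = 0.0215
  (19 − 19.7083)²/19.7083 = 0.0255
χ² = 0.0120 + 0.0142 + 0.0215 + 0.0255 = 0.073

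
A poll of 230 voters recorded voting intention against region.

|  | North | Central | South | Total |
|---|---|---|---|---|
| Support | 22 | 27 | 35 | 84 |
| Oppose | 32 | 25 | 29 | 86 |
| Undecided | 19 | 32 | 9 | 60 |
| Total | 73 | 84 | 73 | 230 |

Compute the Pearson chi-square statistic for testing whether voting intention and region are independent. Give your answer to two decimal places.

16.03

Grand total N = 230.
Expected counts (row total × column total / N):
  Support, North: 84×73/230 = 26.661
  Support, Central: 84×84/230 = 30.678
  Support, South: 84×73/230 = 26.661
  Oppose, North: 86×73/230 = 27.296
  Oppose, Central: 86×84/230 = 31.409
  Oppose, South: 86×73/230 = 27.296
  Undecided, North: 60×73/230 = 19.043
  Undecided, Central: 60×84/230 = 21.913
  Undecided, South: 60×73/230 = 19.043
Contributions (O − E)²/E:
  (22 − 26.661)²/26.661 = 0.8149
  (27 − 30.678)²/30.678 = 0.4410
  (35 − 26.661)²/26.661 = 2.6083
  (32 − 27.296)²/27.296 = 0.8107
  (25 − 31.409)²/31.409 = 1.3078
  (29 − 27.296)²/27.296 = 0.1064
  (19 − 19.043)²/19.043 = 0.0001
  (32 − 21.913)²/21.913 = 4.6433
  (9 − 19.043)²/19.043 = 5.2965
χ² = 0.8149 + 0.4410 + 2.6083 + 0.8107 + 1.3078 + 0.1064 + 0.0001 + 4.6433 + 5.2965 = 16.03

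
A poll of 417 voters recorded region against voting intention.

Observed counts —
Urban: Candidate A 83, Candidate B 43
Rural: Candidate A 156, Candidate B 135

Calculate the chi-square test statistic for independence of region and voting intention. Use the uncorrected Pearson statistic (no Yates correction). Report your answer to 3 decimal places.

5.406

Row totals: 126, 291. Column totals: 239, 178. Grand total N = 417.
Expected counts (row total × column total / N):
  Urban, Candidate A: 126×239/417 = 72.2158
  Urban, Candidate B: 126×178/417 = 53.7842
  Rural, Candidate A: 291×239/417 = 166.7842
  Rural, Candidate B: 291×178/417 = 124.2158
Contributions (O − E)²/E:
  (83 − 72.2158)²/72.2158 = 1.6104
  (43 − 53.7842)²/53.7842 = 2.1623
  (156 − 166.7842)²/166.7842 = 0.6973
  (135 − 124.2158)²/124.2158 = 0.9363
χ² = 1.6104 + 2.1623 + 0.6973 + 0.9363 = 5.406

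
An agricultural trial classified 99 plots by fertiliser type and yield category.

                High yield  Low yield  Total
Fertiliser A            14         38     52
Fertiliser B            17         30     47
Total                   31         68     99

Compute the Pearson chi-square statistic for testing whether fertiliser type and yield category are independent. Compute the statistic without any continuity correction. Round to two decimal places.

0.98

Grand total N = 99.
Expected counts (row total × column total / N):
  Fertiliser A, High yield: 52×31/99 = 16.283
  Fertiliser A, Low yield: 52×68/99 = 35.717
  Fertiliser B, High yield: 47×31/99 = 14.717
  Fertiliser B, Low yield: 47×68/99 = 32.283
Contributions (O − E)²/E:
  (14 − 16.283)²/16.283 = 0.3201
  (38 − 35.717)²/35.717 = 0.1459
  (17 − 14.717)²/14.717 = 0.3542
  (30 − 32.283)²/32.283 = 0.1614
χ² = 0.3201 + 0.1459 + 0.3542 + 0.1614 = 0.98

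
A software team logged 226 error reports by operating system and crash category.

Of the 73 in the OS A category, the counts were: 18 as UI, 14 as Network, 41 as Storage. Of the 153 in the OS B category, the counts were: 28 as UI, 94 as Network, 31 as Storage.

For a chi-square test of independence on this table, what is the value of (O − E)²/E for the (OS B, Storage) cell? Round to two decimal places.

Row total (OS B) = 153; column total (Storage) = 72; N = 226.
Expected count E = 153 × 72 / 226 = 48.743.
Contribution = (O − E)²/E = (31 − 48.743)² / 48.743 = 6.46.

6.46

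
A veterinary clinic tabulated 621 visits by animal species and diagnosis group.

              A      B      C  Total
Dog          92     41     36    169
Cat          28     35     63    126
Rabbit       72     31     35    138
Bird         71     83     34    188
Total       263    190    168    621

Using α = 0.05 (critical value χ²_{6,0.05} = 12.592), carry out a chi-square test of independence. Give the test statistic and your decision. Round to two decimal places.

71.10; reject H₀

Grand total N = 621.
Expected counts (row total × column total / N):
  Dog, A: 169×263/621 = 71.573
  Dog, B: 169×190/621 = 51.707
  Dog, C: 169×168/621 = 45.720
  Cat, A: 126×263/621 = 53.362
  Cat, B: 126×190/621 = 38.551
  Cat, C: 126×168/621 = 34.087
  Rabbit, A: 138×263/621 = 58.444
  Rabbit, B: 138×190/621 = 42.222
  Rabbit, C: 138×168/621 = 37.333
  Bird, A: 188×263/621 = 79.620
  Bird, B: 188×190/621 = 57.520
  Bird, C: 188×168/621 = 50.860
Contributions (O − E)²/E:
  (92 − 71.573)²/71.573 = 5.8299
  (41 − 51.707)²/51.707 = 2.2171
  (36 − 45.720)²/45.720 = 2.0665
  (28 − 53.362)²/53.362 = 12.0541
  (35 − 38.551)²/38.551 = 0.3271
  (63 − 34.087)²/34.087 = 24.5244
  (72 − 58.444)²/58.444 = 3.1443
  (31 − 42.222)²/42.222 = 2.9826
  (35 − 37.333)²/37.333 = 0.1458
  (71 − 79.620)²/79.620 = 0.9332
  (83 − 57.520)²/57.520 = 11.2870
  (34 − 50.860)²/50.860 = 5.5891
χ² = 5.8299 + 2.2171 + 2.0665 + 12.0541 + 0.3271 + 24.5244 + 3.1443 + 2.9826 + 0.1458 + 0.9332 + 11.2870 + 5.5891 = 71.10
df = (4−1)(3−1) = 6. Since 71.10 > 12.592, reject the null hypothesis of independence at α = 0.05.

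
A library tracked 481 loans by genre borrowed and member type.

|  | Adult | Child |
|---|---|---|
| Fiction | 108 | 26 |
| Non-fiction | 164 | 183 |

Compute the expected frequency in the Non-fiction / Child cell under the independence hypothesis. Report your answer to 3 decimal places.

Row total (Non-fiction) = 347; column total (Child) = 209; grand total N = 481.
Expected count = (row total × column total) / N = 347 × 209 / 481 = 150.775.

150.775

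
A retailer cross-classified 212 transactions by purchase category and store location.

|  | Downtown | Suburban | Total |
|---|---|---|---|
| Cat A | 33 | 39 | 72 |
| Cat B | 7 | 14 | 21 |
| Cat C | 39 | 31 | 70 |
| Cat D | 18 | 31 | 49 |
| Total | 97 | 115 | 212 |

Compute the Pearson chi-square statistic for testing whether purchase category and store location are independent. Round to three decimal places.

5.709

Grand total N = 212.
Expected counts (row total × column total / N):
  Cat A, Downtown: 72×97/212 = 32.94340
  Cat A, Suburban: 72×115/212 = 39.05660
  Cat B, Downtown: 21×97/212 = 9.60849
  Cat B, Suburban: 21×115/212 = 11.39151
  Cat C, Downtown: 70×97/212 = 32.02830
  Cat C, Suburban: 70×115/212 = 37.97170
  Cat D, Downtown: 49×97/212 = 22.41981
  Cat D, Suburban: 49×115/212 = 26.58019
Contributions (O − E)²/E:
  (33 − 32.94340)²/32.94340 = 0.0001
  (39 − 39.05660)²/39.05660 = 0.0001
  (7 − 9.60849)²/9.60849 = 0.7081
  (14 − 11.39151)²/11.39151 = 0.5973
  (39 − 32.02830)²/32.02830 = 1.5176
  (31 − 37.97170)²/37.97170 = 1.2800
  (18 − 22.41981)²/22.41981 = 0.8713
  (31 − 26.58019)²/26.58019 = 0.7349
χ² = 0.0001 + 0.0001 + 0.7081 + 0.5973 + 1.5176 + 1.2800 + 0.8713 + 0.7349 = 5.709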